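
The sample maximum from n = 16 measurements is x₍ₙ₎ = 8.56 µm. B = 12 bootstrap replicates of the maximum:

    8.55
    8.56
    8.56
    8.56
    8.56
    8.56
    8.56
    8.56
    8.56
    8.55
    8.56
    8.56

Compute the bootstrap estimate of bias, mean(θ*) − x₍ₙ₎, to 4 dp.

bias = −0.0017

mean(θ*) = (8.55 + 8.56 + 8.56 + 8.56 + 8.56 + 8.56 + 8.56 + 8.56 + 8.56 + 8.55 + 8.56 + 8.56) / 12 = 8.55833
bias = 8.55833 − 8.56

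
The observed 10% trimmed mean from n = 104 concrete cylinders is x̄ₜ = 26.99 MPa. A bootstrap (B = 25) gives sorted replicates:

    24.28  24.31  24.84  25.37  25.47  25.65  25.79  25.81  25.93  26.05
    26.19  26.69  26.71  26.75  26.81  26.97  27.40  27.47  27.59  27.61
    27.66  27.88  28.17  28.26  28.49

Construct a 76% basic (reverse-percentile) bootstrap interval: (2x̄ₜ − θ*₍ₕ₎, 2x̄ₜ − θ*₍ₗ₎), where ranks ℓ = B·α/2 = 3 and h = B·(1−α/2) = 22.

(26.10, 29.14)

Percentile endpoints at ranks 3 and 22: θ*₍3₎ = 24.84, θ*₍22₎ = 27.88.
Basic interval reflects these around x̄ₜ:
  lower = 2 × 26.99 − 27.88 = 26.10
  upper = 2 × 26.99 − 24.84 = 29.14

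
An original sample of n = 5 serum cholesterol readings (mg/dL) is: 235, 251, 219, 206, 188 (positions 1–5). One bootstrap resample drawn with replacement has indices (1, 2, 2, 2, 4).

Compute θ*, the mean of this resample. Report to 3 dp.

Resample values: 235, 251, 251, 251, 206.
Mean = (235 + 251 + 251 + 251 + 206) / 5 = 1194.0 / 5 = 238.800

θ* = 238.800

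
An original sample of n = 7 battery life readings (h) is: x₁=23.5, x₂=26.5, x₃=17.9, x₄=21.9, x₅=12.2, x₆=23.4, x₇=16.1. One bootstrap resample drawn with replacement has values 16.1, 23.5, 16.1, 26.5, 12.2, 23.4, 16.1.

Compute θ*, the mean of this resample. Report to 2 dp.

θ* = 19.13

Mean = (16.1 + 23.5 + 16.1 + 26.5 + 12.2 + 23.4 + 16.1) / 7 = 133.90 / 7 = 19.13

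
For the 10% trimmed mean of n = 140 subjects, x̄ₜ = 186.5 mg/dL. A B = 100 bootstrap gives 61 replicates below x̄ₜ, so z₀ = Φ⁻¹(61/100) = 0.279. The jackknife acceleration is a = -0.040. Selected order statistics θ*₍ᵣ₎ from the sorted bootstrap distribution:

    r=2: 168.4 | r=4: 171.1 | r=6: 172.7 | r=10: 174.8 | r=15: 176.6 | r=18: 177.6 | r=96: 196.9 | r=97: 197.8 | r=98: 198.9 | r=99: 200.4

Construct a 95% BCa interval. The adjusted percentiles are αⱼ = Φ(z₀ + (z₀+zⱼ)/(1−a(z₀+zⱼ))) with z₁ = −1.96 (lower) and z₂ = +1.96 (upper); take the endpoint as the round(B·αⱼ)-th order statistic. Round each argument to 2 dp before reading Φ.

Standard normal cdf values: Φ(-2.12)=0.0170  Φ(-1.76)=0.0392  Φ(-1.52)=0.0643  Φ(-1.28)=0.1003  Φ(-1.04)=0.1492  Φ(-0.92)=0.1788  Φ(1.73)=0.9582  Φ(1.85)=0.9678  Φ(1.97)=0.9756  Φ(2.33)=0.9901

(172.7, 200.4)

Lower: z₀ + z₁ = 0.279 + (-1.960) = -1.681; 1 − a(z₀+z₁) = 1 − (-0.040)(-1.681) = 0.9328; argument = 0.279 + (-1.681)/0.9328 = -1.5232 → -1.52.
α₁ = Φ(-1.52) = 0.0643; rank = round(100 × 0.0643) = 6; θ*₍6₎ = 172.7.
Upper: z₀ + z₂ = 2.239; 1 − a(z₀+z₂) = 1.0896; argument = 2.3340 → 2.33; α₂ = 0.9901; rank = 99; θ*₍99₎ = 200.4.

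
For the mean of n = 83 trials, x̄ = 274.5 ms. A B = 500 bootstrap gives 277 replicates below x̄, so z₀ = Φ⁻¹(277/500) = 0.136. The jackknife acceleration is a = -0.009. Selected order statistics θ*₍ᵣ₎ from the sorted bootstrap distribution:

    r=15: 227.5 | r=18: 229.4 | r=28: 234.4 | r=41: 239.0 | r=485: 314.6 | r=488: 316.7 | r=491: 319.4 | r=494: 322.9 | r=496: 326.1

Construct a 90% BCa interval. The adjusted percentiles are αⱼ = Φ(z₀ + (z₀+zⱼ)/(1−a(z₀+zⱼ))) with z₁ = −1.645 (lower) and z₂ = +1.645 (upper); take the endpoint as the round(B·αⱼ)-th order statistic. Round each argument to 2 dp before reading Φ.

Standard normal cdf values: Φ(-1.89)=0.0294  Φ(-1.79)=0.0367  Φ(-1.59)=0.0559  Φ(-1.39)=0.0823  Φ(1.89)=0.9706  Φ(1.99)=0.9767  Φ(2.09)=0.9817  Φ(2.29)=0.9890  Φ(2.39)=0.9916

(239.0, 314.6)

Lower: z₀ + z₁ = 0.136 + (-1.645) = -1.509; 1 − a(z₀+z₁) = 1 − (-0.009)(-1.509) = 0.9864; argument = 0.136 + (-1.509)/0.9864 = -1.3938 → -1.39.
α₁ = Φ(-1.39) = 0.0823; rank = round(500 × 0.0823) = 41; θ*₍41₎ = 239.0.
Upper: z₀ + z₂ = 1.781; 1 − a(z₀+z₂) = 1.0160; argument = 1.8889 → 1.89; α₂ = 0.9706; rank = 485; θ*₍485₎ = 314.6.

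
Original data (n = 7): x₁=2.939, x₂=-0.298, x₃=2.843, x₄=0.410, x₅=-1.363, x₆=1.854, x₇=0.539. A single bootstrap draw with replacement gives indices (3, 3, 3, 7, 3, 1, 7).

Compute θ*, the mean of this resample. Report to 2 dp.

θ* = 2.20

Resample values: 2.843, 2.843, 2.843, 0.539, 2.843, 2.939, 0.539.
Mean = (2.843 + 2.843 + 2.843 + 0.539 + 2.843 + 2.939 + 0.539) / 7 = 15.3890 / 7 = 2.20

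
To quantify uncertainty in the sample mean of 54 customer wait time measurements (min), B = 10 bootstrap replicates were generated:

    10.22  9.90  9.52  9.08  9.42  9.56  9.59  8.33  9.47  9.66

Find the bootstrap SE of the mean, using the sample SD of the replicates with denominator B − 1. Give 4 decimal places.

SE* = 0.5014

Bootstrap SE is the standard deviation of the 10 replicate means.
Mean of replicates: (10.22 + 9.90 + 9.52 + 9.08 + 9.42 + 9.56 + 9.59 + 8.33 + 9.47 + 9.66) / 10 = 94.75000 / 10 = 9.47500
Sum of squared deviations: (+0.74500)² + (+0.42500)² + (+0.04500)² + (−0.39500)² + (−0.05500)² + (+0.08500)² + (+0.11500)² + (−1.14500)² + (−0.00500)² + (+0.18500)² = 2.26245
Variance = 2.26245 / 9 = 0.25138
SE* = √0.25138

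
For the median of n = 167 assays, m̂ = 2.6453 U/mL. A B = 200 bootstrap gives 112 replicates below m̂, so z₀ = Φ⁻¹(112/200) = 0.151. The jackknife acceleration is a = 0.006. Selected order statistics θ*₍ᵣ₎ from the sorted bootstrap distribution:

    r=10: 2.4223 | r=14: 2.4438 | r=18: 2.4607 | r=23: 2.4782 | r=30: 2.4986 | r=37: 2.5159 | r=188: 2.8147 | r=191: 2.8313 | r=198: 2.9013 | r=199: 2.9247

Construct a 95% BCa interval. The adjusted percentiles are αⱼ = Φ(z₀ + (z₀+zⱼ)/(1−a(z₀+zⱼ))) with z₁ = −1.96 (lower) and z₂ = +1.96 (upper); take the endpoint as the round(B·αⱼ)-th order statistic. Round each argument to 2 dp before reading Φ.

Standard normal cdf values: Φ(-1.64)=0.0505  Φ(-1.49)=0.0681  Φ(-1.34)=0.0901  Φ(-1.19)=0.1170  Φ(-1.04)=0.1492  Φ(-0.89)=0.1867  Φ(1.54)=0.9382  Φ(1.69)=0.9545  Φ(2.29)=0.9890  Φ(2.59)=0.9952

Lower: z₀ + z₁ = 0.151 + (-1.960) = -1.809; 1 − a(z₀+z₁) = 1 − (0.006)(-1.809) = 1.0109; argument = 0.151 + (-1.809)/1.0109 = -1.6386 → -1.64.
α₁ = Φ(-1.64) = 0.0505; rank = round(200 × 0.0505) = 10; θ*₍10₎ = 2.4223.
Upper: z₀ + z₂ = 2.111; 1 − a(z₀+z₂) = 0.9873; argument = 2.2891 → 2.29; α₂ = 0.9890; rank = 198; θ*₍198₎ = 2.9013.

(2.4223, 2.9013)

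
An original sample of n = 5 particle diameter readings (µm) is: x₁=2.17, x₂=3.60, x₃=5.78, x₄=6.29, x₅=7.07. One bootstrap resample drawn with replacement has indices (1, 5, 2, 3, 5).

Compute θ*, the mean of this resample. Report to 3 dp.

Resample values: 2.17, 7.07, 3.60, 5.78, 7.07.
Mean = (2.17 + 7.07 + 3.60 + 5.78 + 7.07) / 5 = 25.690 / 5 = 5.138

θ* = 5.138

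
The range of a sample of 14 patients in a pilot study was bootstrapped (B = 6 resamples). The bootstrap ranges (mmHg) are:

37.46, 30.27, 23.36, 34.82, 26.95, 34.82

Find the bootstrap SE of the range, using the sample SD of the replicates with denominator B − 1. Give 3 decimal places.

SE* = 5.399

Bootstrap SE is the standard deviation of the 6 replicate ranges.
Mean of replicates: (37.46 + 30.27 + 23.36 + 34.82 + 26.95 + 34.82) / 6 = 187.6800 / 6 = 31.2800
Sum of squared deviations: (+6.1800)² + (−1.0100)² + (−7.9200)² + (+3.5400)² + (−4.3300)² + (+3.5400)² = 145.7510
Variance = 145.7510 / 5 = 29.1502
SE* = √29.1502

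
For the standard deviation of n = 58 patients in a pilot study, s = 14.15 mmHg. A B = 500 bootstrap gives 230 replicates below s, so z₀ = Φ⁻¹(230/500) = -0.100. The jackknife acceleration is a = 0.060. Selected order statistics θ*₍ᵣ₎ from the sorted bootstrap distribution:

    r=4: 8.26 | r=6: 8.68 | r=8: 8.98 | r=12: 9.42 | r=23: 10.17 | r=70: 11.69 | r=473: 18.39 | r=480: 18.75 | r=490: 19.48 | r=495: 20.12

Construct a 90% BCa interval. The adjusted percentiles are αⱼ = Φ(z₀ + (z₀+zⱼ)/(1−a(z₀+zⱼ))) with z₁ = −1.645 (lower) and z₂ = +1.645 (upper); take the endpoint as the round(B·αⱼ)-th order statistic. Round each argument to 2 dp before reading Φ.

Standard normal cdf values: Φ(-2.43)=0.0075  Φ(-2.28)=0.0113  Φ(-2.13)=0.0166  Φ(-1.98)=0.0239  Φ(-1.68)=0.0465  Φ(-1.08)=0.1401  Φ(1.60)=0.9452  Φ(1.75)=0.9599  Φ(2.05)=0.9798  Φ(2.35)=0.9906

(10.17, 18.39)

Lower: z₀ + z₁ = -0.100 + (-1.645) = -1.745; 1 − a(z₀+z₁) = 1 − (0.060)(-1.745) = 1.1047; argument = -0.100 + (-1.745)/1.1047 = -1.6796 → -1.68.
α₁ = Φ(-1.68) = 0.0465; rank = round(500 × 0.0465) = 23; θ*₍23₎ = 10.17.
Upper: z₀ + z₂ = 1.545; 1 − a(z₀+z₂) = 0.9073; argument = 1.6029 → 1.60; α₂ = 0.9452; rank = 473; θ*₍473₎ = 18.39.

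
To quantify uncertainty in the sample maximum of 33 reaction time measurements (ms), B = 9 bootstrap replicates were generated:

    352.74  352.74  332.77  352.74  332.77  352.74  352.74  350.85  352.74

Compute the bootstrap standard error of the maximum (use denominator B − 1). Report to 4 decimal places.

SE* = 8.7089

Bootstrap SE is the standard deviation of the 9 replicate maximums.
Mean of replicates: (352.74 + 352.74 + 332.77 + 352.74 + 332.77 + 352.74 + 352.74 + 350.85 + 352.74) / 9 = 3132.83000 / 9 = 348.09222
Sum of squared deviations: (+4.64778)² + (+4.64778)² + (−15.32222)² + (+4.64778)² + (−15.32222)² + (+4.64778)² + (+4.64778)² + (+2.75778)² + (+4.64778)² = 606.75736
Variance = 606.75736 / 8 = 75.84467
SE* = √75.84467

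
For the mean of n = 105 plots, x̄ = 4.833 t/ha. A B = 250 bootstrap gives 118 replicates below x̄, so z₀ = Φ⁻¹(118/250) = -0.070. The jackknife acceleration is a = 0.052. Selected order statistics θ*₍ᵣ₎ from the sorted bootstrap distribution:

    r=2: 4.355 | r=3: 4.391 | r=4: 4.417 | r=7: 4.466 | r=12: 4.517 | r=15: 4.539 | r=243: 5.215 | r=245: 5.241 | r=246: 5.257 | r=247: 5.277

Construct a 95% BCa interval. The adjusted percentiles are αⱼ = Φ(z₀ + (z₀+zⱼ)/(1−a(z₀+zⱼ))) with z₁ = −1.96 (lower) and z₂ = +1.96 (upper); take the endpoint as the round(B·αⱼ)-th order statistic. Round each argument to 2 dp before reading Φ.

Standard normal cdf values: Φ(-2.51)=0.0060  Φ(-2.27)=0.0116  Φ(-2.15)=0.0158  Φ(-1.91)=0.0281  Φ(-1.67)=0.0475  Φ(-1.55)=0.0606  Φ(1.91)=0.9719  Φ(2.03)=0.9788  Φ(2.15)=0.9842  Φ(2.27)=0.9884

(4.466, 5.241)

Lower: z₀ + z₁ = -0.070 + (-1.960) = -2.030; 1 − a(z₀+z₁) = 1 − (0.052)(-2.030) = 1.1056; argument = -0.070 + (-2.030)/1.1056 = -1.9062 → -1.91.
α₁ = Φ(-1.91) = 0.0281; rank = round(250 × 0.0281) = 7; θ*₍7₎ = 4.466.
Upper: z₀ + z₂ = 1.890; 1 − a(z₀+z₂) = 0.9017; argument = 2.0260 → 2.03; α₂ = 0.9788; rank = 245; θ*₍245₎ = 5.241.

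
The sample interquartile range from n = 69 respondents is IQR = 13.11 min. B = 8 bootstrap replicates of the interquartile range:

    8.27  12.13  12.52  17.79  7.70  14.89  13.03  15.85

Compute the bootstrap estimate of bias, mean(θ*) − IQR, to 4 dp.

mean(θ*) = (8.27 + 12.13 + 12.52 + 17.79 + 7.70 + 14.89 + 13.03 + 15.85) / 8 = 12.77250
bias = 12.77250 − 13.11

bias = −0.3375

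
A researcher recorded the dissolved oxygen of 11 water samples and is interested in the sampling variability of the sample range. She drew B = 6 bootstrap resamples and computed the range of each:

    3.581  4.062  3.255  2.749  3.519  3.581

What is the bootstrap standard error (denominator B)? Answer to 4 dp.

SE* = 0.3964

Bootstrap SE is the standard deviation of the 6 replicate ranges.
Mean of replicates: (3.581 + 4.062 + 3.255 + 2.749 + 3.519 + 3.581) / 6 = 20.74700 / 6 = 3.45783
Sum of squared deviations: (+0.12317)² + (+0.60417)² + (−0.20283)² + (−0.70883)² + (+0.06117)² + (+0.12317)² = 0.94268
Variance = 0.94268 / 6 = 0.15711
SE* = √0.15711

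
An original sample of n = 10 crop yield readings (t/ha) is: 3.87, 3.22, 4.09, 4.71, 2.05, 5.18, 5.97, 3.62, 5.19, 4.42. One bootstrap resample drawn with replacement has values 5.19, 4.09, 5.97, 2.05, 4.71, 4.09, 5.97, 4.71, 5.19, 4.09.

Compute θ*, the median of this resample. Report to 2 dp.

Sorted: 2.05, 4.09, 4.09, 4.09, 4.71, 4.71, 5.19, 5.19, 5.97, 5.97
Median = average of the two middle values = 4.71

θ* = 4.71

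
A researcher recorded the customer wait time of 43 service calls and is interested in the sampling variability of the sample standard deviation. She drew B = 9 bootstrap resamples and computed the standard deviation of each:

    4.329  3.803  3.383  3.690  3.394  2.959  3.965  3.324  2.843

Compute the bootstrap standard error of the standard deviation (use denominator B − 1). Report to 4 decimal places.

SE* = 0.4753

Bootstrap SE is the standard deviation of the 9 replicate standard deviations.
Mean of replicates: (4.329 + 3.803 + 3.383 + 3.690 + 3.394 + 2.959 + 3.965 + 3.324 + 2.843) / 9 = 31.69000 / 9 = 3.52111
Sum of squared deviations: (+0.80789)² + (+0.28189)² + (−0.13811)² + (+0.16889)² + (−0.12711)² + (−0.56211)² + (+0.44389)² + (−0.19711)² + (−0.67811)² = 1.80759
Variance = 1.80759 / 8 = 0.22595
SE* = √0.22595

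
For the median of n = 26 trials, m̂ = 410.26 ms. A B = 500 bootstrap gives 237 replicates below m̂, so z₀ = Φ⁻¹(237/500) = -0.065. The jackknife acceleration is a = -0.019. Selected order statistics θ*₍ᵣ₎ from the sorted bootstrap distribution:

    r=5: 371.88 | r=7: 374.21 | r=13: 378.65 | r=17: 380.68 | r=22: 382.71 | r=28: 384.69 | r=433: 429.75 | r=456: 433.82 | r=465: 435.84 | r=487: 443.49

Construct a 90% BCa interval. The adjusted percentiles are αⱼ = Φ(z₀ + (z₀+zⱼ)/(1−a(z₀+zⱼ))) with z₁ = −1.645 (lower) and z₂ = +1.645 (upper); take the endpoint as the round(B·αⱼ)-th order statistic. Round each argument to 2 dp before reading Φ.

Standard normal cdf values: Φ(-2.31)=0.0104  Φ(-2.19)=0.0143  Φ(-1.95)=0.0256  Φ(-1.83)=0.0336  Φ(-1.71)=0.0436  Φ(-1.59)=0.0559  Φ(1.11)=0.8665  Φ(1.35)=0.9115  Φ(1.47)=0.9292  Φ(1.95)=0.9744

(380.68, 435.84)

Lower: z₀ + z₁ = -0.065 + (-1.645) = -1.710; 1 − a(z₀+z₁) = 1 − (-0.019)(-1.710) = 0.9675; argument = -0.065 + (-1.710)/0.9675 = -1.8324 → -1.83.
α₁ = Φ(-1.83) = 0.0336; rank = round(500 × 0.0336) = 17; θ*₍17₎ = 380.68.
Upper: z₀ + z₂ = 1.580; 1 − a(z₀+z₂) = 1.0300; argument = 1.4690 → 1.47; α₂ = 0.9292; rank = 465; θ*₍465₎ = 435.84.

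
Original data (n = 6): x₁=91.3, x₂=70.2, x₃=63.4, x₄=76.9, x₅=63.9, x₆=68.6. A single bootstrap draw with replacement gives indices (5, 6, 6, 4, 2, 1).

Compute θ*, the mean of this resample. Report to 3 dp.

Resample values: 63.9, 68.6, 68.6, 76.9, 70.2, 91.3.
Mean = (63.9 + 68.6 + 68.6 + 76.9 + 70.2 + 91.3) / 6 = 439.50 / 6 = 73.250

θ* = 73.250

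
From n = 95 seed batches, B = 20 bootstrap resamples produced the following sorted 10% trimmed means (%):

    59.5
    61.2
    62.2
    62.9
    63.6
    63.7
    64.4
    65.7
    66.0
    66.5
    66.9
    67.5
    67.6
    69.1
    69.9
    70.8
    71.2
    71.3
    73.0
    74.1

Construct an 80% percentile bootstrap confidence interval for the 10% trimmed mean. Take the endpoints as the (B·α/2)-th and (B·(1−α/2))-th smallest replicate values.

α = 0.20; lower rank = 20 × 0.100 = 2; upper rank = 20 × 0.900 = 18.
The 2nd smallest replicate is 61.2; the 18th is 71.3.

(61.2, 71.3)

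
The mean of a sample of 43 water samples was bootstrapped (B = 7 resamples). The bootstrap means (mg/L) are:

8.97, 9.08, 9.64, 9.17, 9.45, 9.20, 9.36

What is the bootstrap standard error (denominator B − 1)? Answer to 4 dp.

Bootstrap SE is the standard deviation of the 7 replicate means.
Mean of replicates: (8.97 + 9.08 + 9.64 + 9.17 + 9.45 + 9.20 + 9.36) / 7 = 64.87000 / 7 = 9.26714
Sum of squared deviations: (−0.29714)² + (−0.18714)² + (+0.37286)² + (−0.09714)² + (+0.18286)² + (−0.06714)² + (+0.09286)² = 0.31834
Variance = 0.31834 / 6 = 0.05306
SE* = √0.05306

SE* = 0.2303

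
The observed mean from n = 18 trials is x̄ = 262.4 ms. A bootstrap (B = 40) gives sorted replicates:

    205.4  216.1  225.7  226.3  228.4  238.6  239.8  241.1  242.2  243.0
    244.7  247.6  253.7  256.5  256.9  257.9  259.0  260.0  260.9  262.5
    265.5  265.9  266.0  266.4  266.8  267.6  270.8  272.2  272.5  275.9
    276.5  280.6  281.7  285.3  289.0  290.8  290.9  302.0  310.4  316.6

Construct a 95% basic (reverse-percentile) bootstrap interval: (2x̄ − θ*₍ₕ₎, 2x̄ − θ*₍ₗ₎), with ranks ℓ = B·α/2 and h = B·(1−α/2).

Percentile endpoints at ranks 1 and 39: θ*₍1₎ = 205.4, θ*₍39₎ = 310.4.
Basic interval reflects these around x̄:
  lower = 2 × 262.4 − 310.4 = 214.4
  upper = 2 × 262.4 − 205.4 = 319.4

(214.4, 319.4)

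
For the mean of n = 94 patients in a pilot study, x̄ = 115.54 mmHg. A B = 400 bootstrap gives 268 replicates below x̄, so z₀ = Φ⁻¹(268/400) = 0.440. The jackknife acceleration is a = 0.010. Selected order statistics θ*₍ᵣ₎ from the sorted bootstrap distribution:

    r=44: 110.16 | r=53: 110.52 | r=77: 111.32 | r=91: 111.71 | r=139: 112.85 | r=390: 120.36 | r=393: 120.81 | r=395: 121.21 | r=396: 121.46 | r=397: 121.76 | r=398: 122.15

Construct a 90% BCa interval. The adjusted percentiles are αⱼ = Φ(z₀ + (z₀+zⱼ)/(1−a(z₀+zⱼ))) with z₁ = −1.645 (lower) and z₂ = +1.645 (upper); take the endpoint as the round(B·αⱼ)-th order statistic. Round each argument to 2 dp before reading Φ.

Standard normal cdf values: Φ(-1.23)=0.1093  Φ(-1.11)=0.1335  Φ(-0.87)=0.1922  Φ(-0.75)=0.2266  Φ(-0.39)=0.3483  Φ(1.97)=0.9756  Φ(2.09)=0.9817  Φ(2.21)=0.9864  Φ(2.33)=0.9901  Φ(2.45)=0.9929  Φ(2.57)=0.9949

(111.71, 122.15)

Lower: z₀ + z₁ = 0.440 + (-1.645) = -1.205; 1 − a(z₀+z₁) = 1 − (0.010)(-1.205) = 1.0120; argument = 0.440 + (-1.205)/1.0120 = -0.7507 → -0.75.
α₁ = Φ(-0.75) = 0.2266; rank = round(400 × 0.2266) = 91; θ*₍91₎ = 111.71.
Upper: z₀ + z₂ = 2.085; 1 − a(z₀+z₂) = 0.9791; argument = 2.5694 → 2.57; α₂ = 0.9949; rank = 398; θ*₍398₎ = 122.15.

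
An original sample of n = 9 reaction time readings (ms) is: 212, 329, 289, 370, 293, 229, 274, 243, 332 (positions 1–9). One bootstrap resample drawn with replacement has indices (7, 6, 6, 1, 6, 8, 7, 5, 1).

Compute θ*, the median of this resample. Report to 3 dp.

θ* = 229.000

Resample values: 274, 229, 229, 212, 229, 243, 274, 293, 212.
Sorted: 212, 212, 229, 229, 229, 243, 274, 274, 293
Median = middle value = 229.000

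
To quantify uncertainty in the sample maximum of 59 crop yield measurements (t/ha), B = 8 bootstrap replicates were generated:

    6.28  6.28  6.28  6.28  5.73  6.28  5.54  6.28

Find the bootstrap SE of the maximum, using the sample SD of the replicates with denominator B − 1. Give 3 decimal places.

SE* = 0.303

Bootstrap SE is the standard deviation of the 8 replicate maximums.
Mean of replicates: (6.28 + 6.28 + 6.28 + 6.28 + 5.73 + 6.28 + 5.54 + 6.28) / 8 = 48.9500 / 8 = 6.1188
Sum of squared deviations: (+0.1612)² + (+0.1612)² + (+0.1612)² + (+0.1612)² + (−0.3887)² + (+0.1612)² + (−0.5788)² + (+0.1612)² = 0.6421
Variance = 0.6421 / 7 = 0.0917
SE* = √0.0917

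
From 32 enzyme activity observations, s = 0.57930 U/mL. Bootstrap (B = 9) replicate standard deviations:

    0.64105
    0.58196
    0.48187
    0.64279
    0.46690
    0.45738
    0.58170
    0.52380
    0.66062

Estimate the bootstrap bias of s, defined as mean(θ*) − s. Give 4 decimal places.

mean(θ*) = (0.64105 + 0.58196 + 0.48187 + 0.64279 + 0.46690 + 0.45738 + 0.58170 + 0.52380 + 0.66062) / 9 = 0.55979
bias = 0.55979 − 0.57930

bias = −0.0195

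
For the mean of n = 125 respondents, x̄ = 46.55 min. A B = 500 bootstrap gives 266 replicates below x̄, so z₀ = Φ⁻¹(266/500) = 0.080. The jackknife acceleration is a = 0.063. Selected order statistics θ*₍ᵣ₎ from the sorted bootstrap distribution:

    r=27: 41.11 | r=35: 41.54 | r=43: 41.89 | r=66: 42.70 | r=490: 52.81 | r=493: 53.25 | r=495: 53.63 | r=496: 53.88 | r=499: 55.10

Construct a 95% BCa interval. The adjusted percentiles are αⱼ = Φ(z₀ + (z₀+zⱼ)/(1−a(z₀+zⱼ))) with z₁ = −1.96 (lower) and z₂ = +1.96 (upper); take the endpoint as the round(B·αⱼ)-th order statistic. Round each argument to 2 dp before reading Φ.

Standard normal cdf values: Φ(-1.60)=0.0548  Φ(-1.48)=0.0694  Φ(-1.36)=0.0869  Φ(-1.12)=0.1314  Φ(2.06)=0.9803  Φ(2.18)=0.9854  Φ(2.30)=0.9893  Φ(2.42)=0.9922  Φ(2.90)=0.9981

Lower: z₀ + z₁ = 0.080 + (-1.960) = -1.880; 1 − a(z₀+z₁) = 1 − (0.063)(-1.880) = 1.1184; argument = 0.080 + (-1.880)/1.1184 = -1.6009 → -1.60.
α₁ = Φ(-1.60) = 0.0548; rank = round(500 × 0.0548) = 27; θ*₍27₎ = 41.11.
Upper: z₀ + z₂ = 2.040; 1 − a(z₀+z₂) = 0.8715; argument = 2.4208 → 2.42; α₂ = 0.9922; rank = 496; θ*₍496₎ = 53.88.

(41.11, 53.88)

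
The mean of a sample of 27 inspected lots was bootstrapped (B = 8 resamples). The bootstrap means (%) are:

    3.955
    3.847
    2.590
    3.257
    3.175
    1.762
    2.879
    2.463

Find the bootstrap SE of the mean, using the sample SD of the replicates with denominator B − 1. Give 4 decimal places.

Bootstrap SE is the standard deviation of the 8 replicate means.
Mean of replicates: (3.955 + 3.847 + 2.590 + 3.257 + 3.175 + 1.762 + 2.879 + 2.463) / 8 = 23.92800 / 8 = 2.99100
Sum of squared deviations: (+0.96400)² + (+0.85600)² + (−0.40100)² + (+0.26600)² + (+0.18400)² + (−1.22900)² + (−0.11200)² + (−0.52800)² = 3.72921
Variance = 3.72921 / 7 = 0.53274
SE* = √0.53274

SE* = 0.7299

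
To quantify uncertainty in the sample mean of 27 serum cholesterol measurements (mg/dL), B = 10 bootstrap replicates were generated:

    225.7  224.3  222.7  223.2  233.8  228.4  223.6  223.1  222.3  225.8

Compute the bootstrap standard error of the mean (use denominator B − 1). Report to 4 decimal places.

SE* = 3.5146

Bootstrap SE is the standard deviation of the 10 replicate means.
Mean of replicates: (225.7 + 224.3 + 222.7 + 223.2 + 233.8 + 228.4 + 223.6 + 223.1 + 222.3 + 225.8) / 10 = 2252.90000 / 10 = 225.29000
Sum of squared deviations: (+0.41000)² + (−0.99000)² + (−2.59000)² + (−2.09000)² + (+8.51000)² + (+3.11000)² + (−1.69000)² + (−2.19000)² + (−2.99000)² + (+0.51000)² = 111.16900
Variance = 111.16900 / 9 = 12.35211
SE* = √12.35211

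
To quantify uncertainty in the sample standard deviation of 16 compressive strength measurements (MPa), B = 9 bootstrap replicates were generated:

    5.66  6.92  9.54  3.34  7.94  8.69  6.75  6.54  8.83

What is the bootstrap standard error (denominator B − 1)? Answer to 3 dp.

SE* = 1.899

Bootstrap SE is the standard deviation of the 9 replicate standard deviations.
Mean of replicates: (5.66 + 6.92 + 9.54 + 3.34 + 7.94 + 8.69 + 6.75 + 6.54 + 8.83) / 9 = 64.2100 / 9 = 7.1344
Sum of squared deviations: (−1.4744)² + (−0.2144)² + (+2.4056)² + (−3.7944)² + (+0.8056)² + (+1.5556)² + (−0.3844)² + (−0.5944)² + (+1.6956)² = 28.8492
Variance = 28.8492 / 8 = 3.6062
SE* = √3.6062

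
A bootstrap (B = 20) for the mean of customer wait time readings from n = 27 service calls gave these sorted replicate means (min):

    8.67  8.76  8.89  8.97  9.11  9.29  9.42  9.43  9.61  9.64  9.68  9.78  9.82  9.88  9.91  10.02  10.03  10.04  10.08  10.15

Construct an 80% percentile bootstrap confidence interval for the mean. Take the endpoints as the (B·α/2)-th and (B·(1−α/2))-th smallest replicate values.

α = 0.20; lower rank = 20 × 0.100 = 2; upper rank = 20 × 0.900 = 18.
The 2nd smallest replicate is 8.76; the 18th is 10.04.

(8.76, 10.04)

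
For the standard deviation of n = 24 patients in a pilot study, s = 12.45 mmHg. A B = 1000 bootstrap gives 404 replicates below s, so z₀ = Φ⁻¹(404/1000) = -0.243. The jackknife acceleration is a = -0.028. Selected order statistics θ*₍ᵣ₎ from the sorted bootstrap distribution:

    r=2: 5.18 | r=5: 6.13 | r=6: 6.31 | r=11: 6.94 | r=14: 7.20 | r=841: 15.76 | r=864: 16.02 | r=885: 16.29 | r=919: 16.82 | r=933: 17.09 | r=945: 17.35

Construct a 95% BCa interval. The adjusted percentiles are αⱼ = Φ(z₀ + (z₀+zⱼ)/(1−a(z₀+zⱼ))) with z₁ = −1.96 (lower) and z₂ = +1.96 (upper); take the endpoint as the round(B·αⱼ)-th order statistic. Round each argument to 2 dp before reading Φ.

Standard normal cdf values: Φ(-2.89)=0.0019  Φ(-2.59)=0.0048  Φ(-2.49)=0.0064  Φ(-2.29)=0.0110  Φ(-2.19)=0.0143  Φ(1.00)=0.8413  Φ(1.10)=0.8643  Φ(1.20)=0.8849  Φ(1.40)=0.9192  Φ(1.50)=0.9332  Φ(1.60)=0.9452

(6.13, 16.82)

Lower: z₀ + z₁ = -0.243 + (-1.960) = -2.203; 1 − a(z₀+z₁) = 1 − (-0.028)(-2.203) = 0.9383; argument = -0.243 + (-2.203)/0.9383 = -2.5908 → -2.59.
α₁ = Φ(-2.59) = 0.0048; rank = round(1000 × 0.0048) = 5; θ*₍5₎ = 6.13.
Upper: z₀ + z₂ = 1.717; 1 − a(z₀+z₂) = 1.0481; argument = 1.3952 → 1.40; α₂ = 0.9192; rank = 919; θ*₍919₎ = 16.82.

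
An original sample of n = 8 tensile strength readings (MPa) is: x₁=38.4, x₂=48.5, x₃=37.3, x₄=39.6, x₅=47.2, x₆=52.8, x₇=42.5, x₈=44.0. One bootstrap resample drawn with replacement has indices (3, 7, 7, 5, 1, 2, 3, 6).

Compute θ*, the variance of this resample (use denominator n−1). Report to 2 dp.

Resample values: 37.3, 42.5, 42.5, 47.2, 38.4, 48.5, 37.3, 52.8.
Mean = 43.3125; sum of squared deviations = 229.7888
s² = 229.7888 / 7 = 32.8270

θ* = 32.83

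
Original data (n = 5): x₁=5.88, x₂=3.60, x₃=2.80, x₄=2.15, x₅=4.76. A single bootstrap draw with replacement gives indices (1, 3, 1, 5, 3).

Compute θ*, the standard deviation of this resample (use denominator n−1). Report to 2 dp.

θ* = 1.55

Resample values: 5.88, 2.80, 5.88, 4.76, 2.80.
Mean = 4.4240; sum of squared deviations = 9.6275
s² = 9.6275 / 4 = 2.4069
s = √2.4069 = 1.55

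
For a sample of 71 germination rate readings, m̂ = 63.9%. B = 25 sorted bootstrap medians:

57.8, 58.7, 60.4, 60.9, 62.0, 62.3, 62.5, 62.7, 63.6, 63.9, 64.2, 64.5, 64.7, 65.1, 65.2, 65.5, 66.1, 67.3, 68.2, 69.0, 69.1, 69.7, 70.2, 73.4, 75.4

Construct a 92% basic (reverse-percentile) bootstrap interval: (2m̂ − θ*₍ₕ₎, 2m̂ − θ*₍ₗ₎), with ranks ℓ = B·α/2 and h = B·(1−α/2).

Percentile endpoints at ranks 1 and 24: θ*₍1₎ = 57.8, θ*₍24₎ = 73.4.
Basic interval reflects these around m̂:
  lower = 2 × 63.9 − 73.4 = 54.4
  upper = 2 × 63.9 − 57.8 = 70.0

(54.4, 70.0)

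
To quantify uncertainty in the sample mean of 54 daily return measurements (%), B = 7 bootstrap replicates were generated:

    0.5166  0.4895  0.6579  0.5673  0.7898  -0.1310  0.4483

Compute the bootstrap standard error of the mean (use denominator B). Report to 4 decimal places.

Bootstrap SE is the standard deviation of the 7 replicate means.
Mean of replicates: (0.5166 + 0.4895 + 0.6579 + 0.5673 + 0.7898 + (-0.1310) + 0.4483) / 7 = 3.33840 / 7 = 0.47691
Sum of squared deviations: (+0.03969)² + (+0.01259)² + (+0.18099)² + (+0.09039)² + (+0.31289)² + (−0.60791)² + (−0.02861)² = 0.51093
Variance = 0.51093 / 7 = 0.07299
SE* = √0.07299

SE* = 0.2702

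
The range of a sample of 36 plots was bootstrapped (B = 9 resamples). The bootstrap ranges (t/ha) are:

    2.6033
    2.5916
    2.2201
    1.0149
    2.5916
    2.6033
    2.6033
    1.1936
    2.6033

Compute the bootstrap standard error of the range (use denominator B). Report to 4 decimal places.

Bootstrap SE is the standard deviation of the 9 replicate ranges.
Mean of replicates: (2.6033 + 2.5916 + 2.2201 + 1.0149 + 2.5916 + 2.6033 + 2.6033 + 1.1936 + 2.6033) / 9 = 20.02500 / 9 = 2.22500
Sum of squared deviations: (+0.37830)² + (+0.36660)² + (−0.00490)² + (−1.21010)² + (+0.36660)² + (+0.37830)² + (+0.37830)² + (−1.03140)² + (+0.37830)² = 3.36939
Variance = 3.36939 / 9 = 0.37438
SE* = √0.37438

SE* = 0.6119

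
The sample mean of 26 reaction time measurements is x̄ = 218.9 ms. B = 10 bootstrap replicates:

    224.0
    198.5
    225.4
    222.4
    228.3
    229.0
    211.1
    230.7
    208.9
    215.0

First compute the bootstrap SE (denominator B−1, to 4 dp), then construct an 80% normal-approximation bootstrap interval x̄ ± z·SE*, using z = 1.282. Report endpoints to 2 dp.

(205.38, 232.42)

Mean of replicates = 219.3300; sum of squared deviations = 1000.4810; SE* = √(1000.4810/9) = 10.5435
Margin = 1.282 × 10.5435 = 13.517
Interval: 218.9 ± 13.517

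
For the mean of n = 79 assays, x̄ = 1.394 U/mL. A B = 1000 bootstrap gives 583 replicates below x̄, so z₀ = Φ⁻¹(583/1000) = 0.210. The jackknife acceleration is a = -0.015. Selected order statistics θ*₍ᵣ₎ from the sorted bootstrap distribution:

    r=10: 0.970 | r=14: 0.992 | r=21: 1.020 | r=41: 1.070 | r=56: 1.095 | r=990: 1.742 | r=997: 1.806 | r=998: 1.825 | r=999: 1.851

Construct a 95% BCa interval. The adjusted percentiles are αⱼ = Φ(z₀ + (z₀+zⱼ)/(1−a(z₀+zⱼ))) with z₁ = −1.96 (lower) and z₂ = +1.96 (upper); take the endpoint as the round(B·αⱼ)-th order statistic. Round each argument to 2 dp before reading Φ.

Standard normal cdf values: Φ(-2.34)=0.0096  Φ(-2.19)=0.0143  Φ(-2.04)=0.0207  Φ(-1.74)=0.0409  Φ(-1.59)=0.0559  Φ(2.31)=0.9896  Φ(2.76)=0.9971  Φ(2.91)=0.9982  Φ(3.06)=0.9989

(1.095, 1.742)

Lower: z₀ + z₁ = 0.210 + (-1.960) = -1.750; 1 − a(z₀+z₁) = 1 − (-0.015)(-1.750) = 0.9738; argument = 0.210 + (-1.750)/0.9738 = -1.5872 → -1.59.
α₁ = Φ(-1.59) = 0.0559; rank = round(1000 × 0.0559) = 56; θ*₍56₎ = 1.095.
Upper: z₀ + z₂ = 2.170; 1 − a(z₀+z₂) = 1.0326; argument = 2.3116 → 2.31; α₂ = 0.9896; rank = 990; θ*₍990₎ = 1.742.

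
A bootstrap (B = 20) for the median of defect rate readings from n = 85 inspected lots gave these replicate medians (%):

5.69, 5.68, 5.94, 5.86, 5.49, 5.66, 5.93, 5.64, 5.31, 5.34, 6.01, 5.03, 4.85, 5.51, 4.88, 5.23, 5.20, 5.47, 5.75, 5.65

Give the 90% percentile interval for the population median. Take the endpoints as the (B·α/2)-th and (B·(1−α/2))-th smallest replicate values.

Sorted replicates: 4.85, 4.88, 5.03, 5.20, 5.23, 5.31, 5.34, 5.47, 5.49, 5.51, 5.64, 5.65, 5.66, 5.68, 5.69, 5.75, 5.86, 5.93, 5.94, 6.01
α = 0.10; lower rank = 20 × 0.050 = 1; upper rank = 20 × 0.950 = 19.
The 1st smallest replicate is 4.85; the 19th is 5.94.

(4.85, 5.94)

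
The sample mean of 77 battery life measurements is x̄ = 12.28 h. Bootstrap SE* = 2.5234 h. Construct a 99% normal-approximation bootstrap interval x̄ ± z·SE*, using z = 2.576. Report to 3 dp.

(5.780, 18.780)

Margin = 2.576 × 2.5234 = 6.5003
Interval: 12.28 ± 6.5003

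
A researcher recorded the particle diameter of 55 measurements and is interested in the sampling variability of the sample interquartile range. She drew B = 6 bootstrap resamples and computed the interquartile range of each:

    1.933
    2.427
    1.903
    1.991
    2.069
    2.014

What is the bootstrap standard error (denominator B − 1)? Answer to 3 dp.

Bootstrap SE is the standard deviation of the 6 replicate interquartile ranges.
Mean of replicates: (1.933 + 2.427 + 1.903 + 1.991 + 2.069 + 2.014) / 6 = 12.3370 / 6 = 2.0562
Sum of squared deviations: (−0.1232)² + (+0.3708)² + (−0.1532)² + (−0.0652)² + (+0.0128)² + (−0.0422)² = 0.1823
Variance = 0.1823 / 5 = 0.0365
SE* = √0.0365

SE* = 0.191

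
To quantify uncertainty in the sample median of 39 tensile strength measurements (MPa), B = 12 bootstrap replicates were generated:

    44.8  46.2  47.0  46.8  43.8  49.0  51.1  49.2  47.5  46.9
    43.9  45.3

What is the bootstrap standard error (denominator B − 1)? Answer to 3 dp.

Bootstrap SE is the standard deviation of the 12 replicate medians.
Mean of replicates: (44.8 + 46.2 + 47.0 + 46.8 + 43.8 + 49.0 + 51.1 + 49.2 + 47.5 + 46.9 + 43.9 + 45.3) / 12 = 561.5000 / 12 = 46.7917
Sum of squared deviations: (−1.9917)² + (−0.5917)² + (+0.2083)² + (+0.0083)² + (−2.9917)² + (+2.2083)² + (+4.3083)² + (+2.4083)² + (+0.7083)² + (+0.1083)² + (−2.8917)² + (−1.4917)² = 53.6492
Variance = 53.6492 / 11 = 4.8772
SE* = √4.8772

SE* = 2.208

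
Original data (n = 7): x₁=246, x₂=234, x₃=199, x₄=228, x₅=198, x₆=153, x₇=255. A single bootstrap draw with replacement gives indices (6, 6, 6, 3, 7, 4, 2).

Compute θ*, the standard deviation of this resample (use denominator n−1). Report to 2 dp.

θ* = 43.79

Resample values: 153, 153, 153, 199, 255, 228, 234.
Mean = 196.4286; sum of squared deviations = 11503.7143
s² = 11503.7143 / 6 = 1917.2857
s = √1917.2857 = 43.79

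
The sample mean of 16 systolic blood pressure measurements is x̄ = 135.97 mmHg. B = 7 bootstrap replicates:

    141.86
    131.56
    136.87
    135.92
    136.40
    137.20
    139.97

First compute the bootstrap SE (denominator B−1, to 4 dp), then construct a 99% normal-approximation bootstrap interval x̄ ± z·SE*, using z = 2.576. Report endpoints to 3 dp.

Mean of replicates = 137.1114; sum of squared deviations = 63.5305; SE* = √(63.5305/6) = 3.2540
Margin = 2.576 × 3.2540 = 8.3823
Interval: 135.97 ± 8.3823

(127.588, 144.352)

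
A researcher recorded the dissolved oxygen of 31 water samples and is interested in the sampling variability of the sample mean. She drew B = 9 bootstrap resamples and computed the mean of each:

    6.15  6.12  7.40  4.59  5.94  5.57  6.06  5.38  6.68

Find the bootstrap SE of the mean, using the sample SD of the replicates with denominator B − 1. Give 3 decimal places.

Bootstrap SE is the standard deviation of the 9 replicate means.
Mean of replicates: (6.15 + 6.12 + 7.40 + 4.59 + 5.94 + 5.57 + 6.06 + 5.38 + 6.68) / 9 = 53.8900 / 9 = 5.9878
Sum of squared deviations: (+0.1622)² + (+0.1322)² + (+1.4122)² + (−1.3978)² + (−0.0478)² + (−0.4178)² + (+0.0722)² + (−0.6078)² + (+0.6922)² = 5.0226
Variance = 5.0226 / 8 = 0.6278
SE* = √0.6278

SE* = 0.792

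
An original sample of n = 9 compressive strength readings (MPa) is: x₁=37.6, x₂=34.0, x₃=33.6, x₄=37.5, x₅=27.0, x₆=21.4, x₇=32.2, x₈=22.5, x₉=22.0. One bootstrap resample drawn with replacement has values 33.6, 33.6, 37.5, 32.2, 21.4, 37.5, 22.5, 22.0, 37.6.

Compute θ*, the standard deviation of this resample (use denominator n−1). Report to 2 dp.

Mean = 30.8778; sum of squared deviations = 388.2956
s² = 388.2956 / 8 = 48.5369
s = √48.5369 = 6.97

θ* = 6.97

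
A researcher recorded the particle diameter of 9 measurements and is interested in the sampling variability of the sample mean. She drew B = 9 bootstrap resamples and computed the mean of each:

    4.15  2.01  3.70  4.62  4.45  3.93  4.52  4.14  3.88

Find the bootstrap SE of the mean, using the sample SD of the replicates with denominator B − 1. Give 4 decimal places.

Bootstrap SE is the standard deviation of the 9 replicate means.
Mean of replicates: (4.15 + 2.01 + 3.70 + 4.62 + 4.45 + 3.93 + 4.52 + 4.14 + 3.88) / 9 = 35.40000 / 9 = 3.93333
Sum of squared deviations: (+0.21667)² + (−1.92333)² + (−0.23333)² + (+0.68667)² + (+0.51667)² + (−0.00333)² + (+0.58667)² + (+0.20667)² + (−0.05333)² = 4.92880
Variance = 4.92880 / 8 = 0.61610
SE* = √0.61610

SE* = 0.7849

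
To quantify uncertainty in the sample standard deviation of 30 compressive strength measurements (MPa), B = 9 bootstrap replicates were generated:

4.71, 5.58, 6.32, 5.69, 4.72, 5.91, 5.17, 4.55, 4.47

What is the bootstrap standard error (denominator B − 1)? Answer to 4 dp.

Bootstrap SE is the standard deviation of the 9 replicate standard deviations.
Mean of replicates: (4.71 + 5.58 + 6.32 + 5.69 + 4.72 + 5.91 + 5.17 + 4.55 + 4.47) / 9 = 47.12000 / 9 = 5.23556
Sum of squared deviations: (−0.52556)² + (+0.34444)² + (+1.08444)² + (+0.45444)² + (−0.51556)² + (+0.67444)² + (−0.06556)² + (−0.68556)² + (−0.76556)² = 3.55842
Variance = 3.55842 / 8 = 0.44480
SE* = √0.44480

SE* = 0.6669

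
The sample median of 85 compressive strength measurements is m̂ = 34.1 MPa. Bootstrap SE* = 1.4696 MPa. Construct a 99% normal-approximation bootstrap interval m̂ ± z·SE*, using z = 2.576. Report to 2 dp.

(30.31, 37.89)

Margin = 2.576 × 1.4696 = 3.786
Interval: 34.1 ± 3.786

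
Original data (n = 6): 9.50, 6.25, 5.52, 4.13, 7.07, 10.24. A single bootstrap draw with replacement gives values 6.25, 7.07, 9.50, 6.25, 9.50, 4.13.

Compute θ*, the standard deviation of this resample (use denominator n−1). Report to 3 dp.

θ* = 2.087

Mean = 7.1167; sum of squared deviations = 21.7851
s² = 21.7851 / 5 = 4.3570
s = √4.3570 = 2.087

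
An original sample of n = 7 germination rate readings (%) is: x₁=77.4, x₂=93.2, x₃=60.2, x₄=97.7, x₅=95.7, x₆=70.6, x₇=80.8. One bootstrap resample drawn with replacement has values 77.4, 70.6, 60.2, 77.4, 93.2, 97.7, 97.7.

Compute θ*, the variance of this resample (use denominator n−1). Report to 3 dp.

θ* = 210.989

Mean = 82.0286; sum of squared deviations = 1265.9343
s² = 1265.9343 / 6 = 210.9890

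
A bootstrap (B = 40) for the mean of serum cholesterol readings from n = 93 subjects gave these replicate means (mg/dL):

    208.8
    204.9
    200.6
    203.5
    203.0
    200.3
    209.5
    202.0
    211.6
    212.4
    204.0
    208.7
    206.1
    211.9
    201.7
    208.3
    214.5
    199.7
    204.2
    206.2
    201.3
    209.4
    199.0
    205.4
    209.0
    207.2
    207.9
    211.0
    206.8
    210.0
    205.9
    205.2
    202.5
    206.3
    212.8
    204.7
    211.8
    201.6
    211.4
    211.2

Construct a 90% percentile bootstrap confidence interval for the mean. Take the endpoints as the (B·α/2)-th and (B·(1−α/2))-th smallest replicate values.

Sorted replicates: 199.0, 199.7, 200.3, 200.6, 201.3, 201.6, 201.7, 202.0, 202.5, 203.0, 203.5, 204.0, 204.2, 204.7, 204.9, 205.2, 205.4, 205.9, 206.1, 206.2, 206.3, 206.8, 207.2, 207.9, 208.3, 208.7, 208.8, 209.0, 209.4, 209.5, 210.0, 211.0, 211.2, 211.4, 211.6, 211.8, 211.9, 212.4, 212.8, 214.5
α = 0.10; lower rank = 40 × 0.050 = 2; upper rank = 40 × 0.950 = 38.
The 2nd smallest replicate is 199.7; the 38th is 212.4.

(199.7, 212.4)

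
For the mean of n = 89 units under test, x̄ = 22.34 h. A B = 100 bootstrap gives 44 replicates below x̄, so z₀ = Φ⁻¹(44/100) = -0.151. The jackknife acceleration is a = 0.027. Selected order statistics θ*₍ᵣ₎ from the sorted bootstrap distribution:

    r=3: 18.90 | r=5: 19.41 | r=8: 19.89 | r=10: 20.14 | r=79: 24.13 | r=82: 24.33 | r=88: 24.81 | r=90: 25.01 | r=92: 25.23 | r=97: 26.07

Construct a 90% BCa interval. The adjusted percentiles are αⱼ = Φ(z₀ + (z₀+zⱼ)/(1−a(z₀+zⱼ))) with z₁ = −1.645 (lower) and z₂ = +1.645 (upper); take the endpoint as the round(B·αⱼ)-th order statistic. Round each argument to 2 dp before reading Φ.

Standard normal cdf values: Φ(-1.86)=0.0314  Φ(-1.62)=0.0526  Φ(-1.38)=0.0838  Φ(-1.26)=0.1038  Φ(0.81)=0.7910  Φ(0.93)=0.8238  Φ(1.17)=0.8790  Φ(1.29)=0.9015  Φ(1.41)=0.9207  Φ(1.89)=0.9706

(18.90, 25.23)

Lower: z₀ + z₁ = -0.151 + (-1.645) = -1.796; 1 − a(z₀+z₁) = 1 − (0.027)(-1.796) = 1.0485; argument = -0.151 + (-1.796)/1.0485 = -1.8639 → -1.86.
α₁ = Φ(-1.86) = 0.0314; rank = round(100 × 0.0314) = 3; θ*₍3₎ = 18.90.
Upper: z₀ + z₂ = 1.494; 1 − a(z₀+z₂) = 0.9597; argument = 1.4058 → 1.41; α₂ = 0.9207; rank = 92; θ*₍92₎ = 25.23.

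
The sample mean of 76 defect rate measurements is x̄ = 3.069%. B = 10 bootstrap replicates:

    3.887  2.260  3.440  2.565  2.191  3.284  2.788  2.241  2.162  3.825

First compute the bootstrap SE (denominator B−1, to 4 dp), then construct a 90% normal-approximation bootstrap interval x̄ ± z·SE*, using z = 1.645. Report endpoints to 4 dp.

(1.9356, 4.2024)

Mean of replicates = 2.8643; sum of squared deviations = 4.2721; SE* = √(4.2721/9) = 0.6890
Margin = 1.645 × 0.6890 = 1.13340
Interval: 3.069 ± 1.13340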